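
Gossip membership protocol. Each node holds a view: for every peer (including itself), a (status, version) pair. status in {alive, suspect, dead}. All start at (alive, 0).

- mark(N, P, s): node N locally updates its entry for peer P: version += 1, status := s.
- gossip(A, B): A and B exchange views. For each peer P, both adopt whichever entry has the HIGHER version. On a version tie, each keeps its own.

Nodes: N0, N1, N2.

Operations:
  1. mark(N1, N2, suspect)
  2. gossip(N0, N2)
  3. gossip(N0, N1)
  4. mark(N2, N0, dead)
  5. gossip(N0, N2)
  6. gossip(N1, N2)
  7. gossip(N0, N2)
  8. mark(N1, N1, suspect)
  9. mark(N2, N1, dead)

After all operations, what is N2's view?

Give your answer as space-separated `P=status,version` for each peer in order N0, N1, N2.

Answer: N0=dead,1 N1=dead,1 N2=suspect,1

Derivation:
Op 1: N1 marks N2=suspect -> (suspect,v1)
Op 2: gossip N0<->N2 -> N0.N0=(alive,v0) N0.N1=(alive,v0) N0.N2=(alive,v0) | N2.N0=(alive,v0) N2.N1=(alive,v0) N2.N2=(alive,v0)
Op 3: gossip N0<->N1 -> N0.N0=(alive,v0) N0.N1=(alive,v0) N0.N2=(suspect,v1) | N1.N0=(alive,v0) N1.N1=(alive,v0) N1.N2=(suspect,v1)
Op 4: N2 marks N0=dead -> (dead,v1)
Op 5: gossip N0<->N2 -> N0.N0=(dead,v1) N0.N1=(alive,v0) N0.N2=(suspect,v1) | N2.N0=(dead,v1) N2.N1=(alive,v0) N2.N2=(suspect,v1)
Op 6: gossip N1<->N2 -> N1.N0=(dead,v1) N1.N1=(alive,v0) N1.N2=(suspect,v1) | N2.N0=(dead,v1) N2.N1=(alive,v0) N2.N2=(suspect,v1)
Op 7: gossip N0<->N2 -> N0.N0=(dead,v1) N0.N1=(alive,v0) N0.N2=(suspect,v1) | N2.N0=(dead,v1) N2.N1=(alive,v0) N2.N2=(suspect,v1)
Op 8: N1 marks N1=suspect -> (suspect,v1)
Op 9: N2 marks N1=dead -> (dead,v1)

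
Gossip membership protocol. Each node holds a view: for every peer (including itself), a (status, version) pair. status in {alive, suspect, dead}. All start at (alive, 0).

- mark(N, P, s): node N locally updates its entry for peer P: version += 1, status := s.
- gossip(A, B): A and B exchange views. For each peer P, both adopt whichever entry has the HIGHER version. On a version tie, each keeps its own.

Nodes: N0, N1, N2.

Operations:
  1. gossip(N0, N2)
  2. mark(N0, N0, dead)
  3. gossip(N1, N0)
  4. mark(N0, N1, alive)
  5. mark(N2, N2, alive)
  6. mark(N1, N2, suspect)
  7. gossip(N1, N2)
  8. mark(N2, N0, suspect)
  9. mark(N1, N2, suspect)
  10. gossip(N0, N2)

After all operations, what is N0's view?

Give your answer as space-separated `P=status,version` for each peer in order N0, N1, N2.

Op 1: gossip N0<->N2 -> N0.N0=(alive,v0) N0.N1=(alive,v0) N0.N2=(alive,v0) | N2.N0=(alive,v0) N2.N1=(alive,v0) N2.N2=(alive,v0)
Op 2: N0 marks N0=dead -> (dead,v1)
Op 3: gossip N1<->N0 -> N1.N0=(dead,v1) N1.N1=(alive,v0) N1.N2=(alive,v0) | N0.N0=(dead,v1) N0.N1=(alive,v0) N0.N2=(alive,v0)
Op 4: N0 marks N1=alive -> (alive,v1)
Op 5: N2 marks N2=alive -> (alive,v1)
Op 6: N1 marks N2=suspect -> (suspect,v1)
Op 7: gossip N1<->N2 -> N1.N0=(dead,v1) N1.N1=(alive,v0) N1.N2=(suspect,v1) | N2.N0=(dead,v1) N2.N1=(alive,v0) N2.N2=(alive,v1)
Op 8: N2 marks N0=suspect -> (suspect,v2)
Op 9: N1 marks N2=suspect -> (suspect,v2)
Op 10: gossip N0<->N2 -> N0.N0=(suspect,v2) N0.N1=(alive,v1) N0.N2=(alive,v1) | N2.N0=(suspect,v2) N2.N1=(alive,v1) N2.N2=(alive,v1)

Answer: N0=suspect,2 N1=alive,1 N2=alive,1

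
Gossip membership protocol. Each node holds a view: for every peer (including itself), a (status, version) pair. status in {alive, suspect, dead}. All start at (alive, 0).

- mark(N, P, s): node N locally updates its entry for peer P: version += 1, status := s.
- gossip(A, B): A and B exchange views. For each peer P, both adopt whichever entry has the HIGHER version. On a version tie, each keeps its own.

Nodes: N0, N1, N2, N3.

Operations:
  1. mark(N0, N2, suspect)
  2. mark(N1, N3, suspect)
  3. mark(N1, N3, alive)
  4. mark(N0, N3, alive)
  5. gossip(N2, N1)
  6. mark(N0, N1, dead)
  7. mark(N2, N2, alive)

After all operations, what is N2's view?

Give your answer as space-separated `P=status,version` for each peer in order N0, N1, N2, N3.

Answer: N0=alive,0 N1=alive,0 N2=alive,1 N3=alive,2

Derivation:
Op 1: N0 marks N2=suspect -> (suspect,v1)
Op 2: N1 marks N3=suspect -> (suspect,v1)
Op 3: N1 marks N3=alive -> (alive,v2)
Op 4: N0 marks N3=alive -> (alive,v1)
Op 5: gossip N2<->N1 -> N2.N0=(alive,v0) N2.N1=(alive,v0) N2.N2=(alive,v0) N2.N3=(alive,v2) | N1.N0=(alive,v0) N1.N1=(alive,v0) N1.N2=(alive,v0) N1.N3=(alive,v2)
Op 6: N0 marks N1=dead -> (dead,v1)
Op 7: N2 marks N2=alive -> (alive,v1)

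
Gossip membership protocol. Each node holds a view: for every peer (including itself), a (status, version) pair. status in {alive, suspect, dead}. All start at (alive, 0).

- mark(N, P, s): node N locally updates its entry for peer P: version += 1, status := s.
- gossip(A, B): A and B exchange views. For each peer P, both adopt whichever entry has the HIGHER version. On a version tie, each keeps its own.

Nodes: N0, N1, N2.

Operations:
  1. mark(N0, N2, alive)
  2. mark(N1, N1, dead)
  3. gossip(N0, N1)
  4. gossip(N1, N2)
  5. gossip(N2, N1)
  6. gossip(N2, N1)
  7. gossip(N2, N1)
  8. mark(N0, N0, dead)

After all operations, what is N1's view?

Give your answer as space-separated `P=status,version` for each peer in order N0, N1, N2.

Op 1: N0 marks N2=alive -> (alive,v1)
Op 2: N1 marks N1=dead -> (dead,v1)
Op 3: gossip N0<->N1 -> N0.N0=(alive,v0) N0.N1=(dead,v1) N0.N2=(alive,v1) | N1.N0=(alive,v0) N1.N1=(dead,v1) N1.N2=(alive,v1)
Op 4: gossip N1<->N2 -> N1.N0=(alive,v0) N1.N1=(dead,v1) N1.N2=(alive,v1) | N2.N0=(alive,v0) N2.N1=(dead,v1) N2.N2=(alive,v1)
Op 5: gossip N2<->N1 -> N2.N0=(alive,v0) N2.N1=(dead,v1) N2.N2=(alive,v1) | N1.N0=(alive,v0) N1.N1=(dead,v1) N1.N2=(alive,v1)
Op 6: gossip N2<->N1 -> N2.N0=(alive,v0) N2.N1=(dead,v1) N2.N2=(alive,v1) | N1.N0=(alive,v0) N1.N1=(dead,v1) N1.N2=(alive,v1)
Op 7: gossip N2<->N1 -> N2.N0=(alive,v0) N2.N1=(dead,v1) N2.N2=(alive,v1) | N1.N0=(alive,v0) N1.N1=(dead,v1) N1.N2=(alive,v1)
Op 8: N0 marks N0=dead -> (dead,v1)

Answer: N0=alive,0 N1=dead,1 N2=alive,1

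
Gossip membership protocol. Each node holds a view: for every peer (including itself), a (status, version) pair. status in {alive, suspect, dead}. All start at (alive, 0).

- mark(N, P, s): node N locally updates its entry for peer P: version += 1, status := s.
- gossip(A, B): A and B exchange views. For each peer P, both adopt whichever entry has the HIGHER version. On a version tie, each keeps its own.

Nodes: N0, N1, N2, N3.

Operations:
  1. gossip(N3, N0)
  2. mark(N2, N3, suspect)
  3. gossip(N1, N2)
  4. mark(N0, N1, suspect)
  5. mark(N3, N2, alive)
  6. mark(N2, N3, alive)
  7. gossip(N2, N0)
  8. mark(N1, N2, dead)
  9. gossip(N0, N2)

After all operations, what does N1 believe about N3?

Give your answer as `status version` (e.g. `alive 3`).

Answer: suspect 1

Derivation:
Op 1: gossip N3<->N0 -> N3.N0=(alive,v0) N3.N1=(alive,v0) N3.N2=(alive,v0) N3.N3=(alive,v0) | N0.N0=(alive,v0) N0.N1=(alive,v0) N0.N2=(alive,v0) N0.N3=(alive,v0)
Op 2: N2 marks N3=suspect -> (suspect,v1)
Op 3: gossip N1<->N2 -> N1.N0=(alive,v0) N1.N1=(alive,v0) N1.N2=(alive,v0) N1.N3=(suspect,v1) | N2.N0=(alive,v0) N2.N1=(alive,v0) N2.N2=(alive,v0) N2.N3=(suspect,v1)
Op 4: N0 marks N1=suspect -> (suspect,v1)
Op 5: N3 marks N2=alive -> (alive,v1)
Op 6: N2 marks N3=alive -> (alive,v2)
Op 7: gossip N2<->N0 -> N2.N0=(alive,v0) N2.N1=(suspect,v1) N2.N2=(alive,v0) N2.N3=(alive,v2) | N0.N0=(alive,v0) N0.N1=(suspect,v1) N0.N2=(alive,v0) N0.N3=(alive,v2)
Op 8: N1 marks N2=dead -> (dead,v1)
Op 9: gossip N0<->N2 -> N0.N0=(alive,v0) N0.N1=(suspect,v1) N0.N2=(alive,v0) N0.N3=(alive,v2) | N2.N0=(alive,v0) N2.N1=(suspect,v1) N2.N2=(alive,v0) N2.N3=(alive,v2)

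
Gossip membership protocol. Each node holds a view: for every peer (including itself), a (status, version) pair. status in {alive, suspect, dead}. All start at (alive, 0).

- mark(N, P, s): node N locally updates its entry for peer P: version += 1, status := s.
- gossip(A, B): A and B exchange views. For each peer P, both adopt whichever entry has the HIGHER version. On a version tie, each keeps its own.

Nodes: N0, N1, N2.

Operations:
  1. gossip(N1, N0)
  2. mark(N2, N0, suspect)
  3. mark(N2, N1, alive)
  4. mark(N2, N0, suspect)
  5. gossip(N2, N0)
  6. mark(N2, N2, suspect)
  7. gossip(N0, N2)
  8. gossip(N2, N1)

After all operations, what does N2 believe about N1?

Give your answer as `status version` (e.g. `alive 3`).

Op 1: gossip N1<->N0 -> N1.N0=(alive,v0) N1.N1=(alive,v0) N1.N2=(alive,v0) | N0.N0=(alive,v0) N0.N1=(alive,v0) N0.N2=(alive,v0)
Op 2: N2 marks N0=suspect -> (suspect,v1)
Op 3: N2 marks N1=alive -> (alive,v1)
Op 4: N2 marks N0=suspect -> (suspect,v2)
Op 5: gossip N2<->N0 -> N2.N0=(suspect,v2) N2.N1=(alive,v1) N2.N2=(alive,v0) | N0.N0=(suspect,v2) N0.N1=(alive,v1) N0.N2=(alive,v0)
Op 6: N2 marks N2=suspect -> (suspect,v1)
Op 7: gossip N0<->N2 -> N0.N0=(suspect,v2) N0.N1=(alive,v1) N0.N2=(suspect,v1) | N2.N0=(suspect,v2) N2.N1=(alive,v1) N2.N2=(suspect,v1)
Op 8: gossip N2<->N1 -> N2.N0=(suspect,v2) N2.N1=(alive,v1) N2.N2=(suspect,v1) | N1.N0=(suspect,v2) N1.N1=(alive,v1) N1.N2=(suspect,v1)

Answer: alive 1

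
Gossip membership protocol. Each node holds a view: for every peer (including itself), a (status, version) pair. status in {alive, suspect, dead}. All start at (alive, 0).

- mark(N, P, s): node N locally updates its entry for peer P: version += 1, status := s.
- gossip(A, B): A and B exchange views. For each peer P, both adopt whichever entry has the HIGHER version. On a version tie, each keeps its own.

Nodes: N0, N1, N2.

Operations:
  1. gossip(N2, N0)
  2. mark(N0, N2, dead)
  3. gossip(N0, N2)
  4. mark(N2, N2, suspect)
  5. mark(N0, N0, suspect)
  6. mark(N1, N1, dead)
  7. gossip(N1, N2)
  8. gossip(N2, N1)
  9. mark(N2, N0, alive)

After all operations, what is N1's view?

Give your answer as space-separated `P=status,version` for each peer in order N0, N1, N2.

Op 1: gossip N2<->N0 -> N2.N0=(alive,v0) N2.N1=(alive,v0) N2.N2=(alive,v0) | N0.N0=(alive,v0) N0.N1=(alive,v0) N0.N2=(alive,v0)
Op 2: N0 marks N2=dead -> (dead,v1)
Op 3: gossip N0<->N2 -> N0.N0=(alive,v0) N0.N1=(alive,v0) N0.N2=(dead,v1) | N2.N0=(alive,v0) N2.N1=(alive,v0) N2.N2=(dead,v1)
Op 4: N2 marks N2=suspect -> (suspect,v2)
Op 5: N0 marks N0=suspect -> (suspect,v1)
Op 6: N1 marks N1=dead -> (dead,v1)
Op 7: gossip N1<->N2 -> N1.N0=(alive,v0) N1.N1=(dead,v1) N1.N2=(suspect,v2) | N2.N0=(alive,v0) N2.N1=(dead,v1) N2.N2=(suspect,v2)
Op 8: gossip N2<->N1 -> N2.N0=(alive,v0) N2.N1=(dead,v1) N2.N2=(suspect,v2) | N1.N0=(alive,v0) N1.N1=(dead,v1) N1.N2=(suspect,v2)
Op 9: N2 marks N0=alive -> (alive,v1)

Answer: N0=alive,0 N1=dead,1 N2=suspect,2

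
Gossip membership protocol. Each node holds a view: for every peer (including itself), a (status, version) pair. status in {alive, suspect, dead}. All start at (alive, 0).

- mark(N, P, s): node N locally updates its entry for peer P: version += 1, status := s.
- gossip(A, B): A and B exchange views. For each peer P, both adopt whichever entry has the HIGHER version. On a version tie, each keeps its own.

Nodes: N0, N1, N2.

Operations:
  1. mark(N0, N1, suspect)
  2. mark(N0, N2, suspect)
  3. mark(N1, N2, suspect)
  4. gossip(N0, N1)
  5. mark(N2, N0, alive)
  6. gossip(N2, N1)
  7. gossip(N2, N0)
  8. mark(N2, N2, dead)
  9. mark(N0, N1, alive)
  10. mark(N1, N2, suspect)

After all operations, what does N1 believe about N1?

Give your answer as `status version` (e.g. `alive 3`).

Op 1: N0 marks N1=suspect -> (suspect,v1)
Op 2: N0 marks N2=suspect -> (suspect,v1)
Op 3: N1 marks N2=suspect -> (suspect,v1)
Op 4: gossip N0<->N1 -> N0.N0=(alive,v0) N0.N1=(suspect,v1) N0.N2=(suspect,v1) | N1.N0=(alive,v0) N1.N1=(suspect,v1) N1.N2=(suspect,v1)
Op 5: N2 marks N0=alive -> (alive,v1)
Op 6: gossip N2<->N1 -> N2.N0=(alive,v1) N2.N1=(suspect,v1) N2.N2=(suspect,v1) | N1.N0=(alive,v1) N1.N1=(suspect,v1) N1.N2=(suspect,v1)
Op 7: gossip N2<->N0 -> N2.N0=(alive,v1) N2.N1=(suspect,v1) N2.N2=(suspect,v1) | N0.N0=(alive,v1) N0.N1=(suspect,v1) N0.N2=(suspect,v1)
Op 8: N2 marks N2=dead -> (dead,v2)
Op 9: N0 marks N1=alive -> (alive,v2)
Op 10: N1 marks N2=suspect -> (suspect,v2)

Answer: suspect 1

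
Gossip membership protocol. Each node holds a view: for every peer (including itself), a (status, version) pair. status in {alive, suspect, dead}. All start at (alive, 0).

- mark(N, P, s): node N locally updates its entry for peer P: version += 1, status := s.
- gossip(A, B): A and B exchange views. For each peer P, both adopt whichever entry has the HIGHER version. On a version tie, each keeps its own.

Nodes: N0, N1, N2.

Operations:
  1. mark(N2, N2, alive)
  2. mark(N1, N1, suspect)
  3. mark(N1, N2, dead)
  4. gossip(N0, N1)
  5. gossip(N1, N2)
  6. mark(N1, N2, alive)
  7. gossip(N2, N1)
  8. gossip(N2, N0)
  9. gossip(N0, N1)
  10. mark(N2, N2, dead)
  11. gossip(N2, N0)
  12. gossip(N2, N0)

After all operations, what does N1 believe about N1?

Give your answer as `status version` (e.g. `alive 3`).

Answer: suspect 1

Derivation:
Op 1: N2 marks N2=alive -> (alive,v1)
Op 2: N1 marks N1=suspect -> (suspect,v1)
Op 3: N1 marks N2=dead -> (dead,v1)
Op 4: gossip N0<->N1 -> N0.N0=(alive,v0) N0.N1=(suspect,v1) N0.N2=(dead,v1) | N1.N0=(alive,v0) N1.N1=(suspect,v1) N1.N2=(dead,v1)
Op 5: gossip N1<->N2 -> N1.N0=(alive,v0) N1.N1=(suspect,v1) N1.N2=(dead,v1) | N2.N0=(alive,v0) N2.N1=(suspect,v1) N2.N2=(alive,v1)
Op 6: N1 marks N2=alive -> (alive,v2)
Op 7: gossip N2<->N1 -> N2.N0=(alive,v0) N2.N1=(suspect,v1) N2.N2=(alive,v2) | N1.N0=(alive,v0) N1.N1=(suspect,v1) N1.N2=(alive,v2)
Op 8: gossip N2<->N0 -> N2.N0=(alive,v0) N2.N1=(suspect,v1) N2.N2=(alive,v2) | N0.N0=(alive,v0) N0.N1=(suspect,v1) N0.N2=(alive,v2)
Op 9: gossip N0<->N1 -> N0.N0=(alive,v0) N0.N1=(suspect,v1) N0.N2=(alive,v2) | N1.N0=(alive,v0) N1.N1=(suspect,v1) N1.N2=(alive,v2)
Op 10: N2 marks N2=dead -> (dead,v3)
Op 11: gossip N2<->N0 -> N2.N0=(alive,v0) N2.N1=(suspect,v1) N2.N2=(dead,v3) | N0.N0=(alive,v0) N0.N1=(suspect,v1) N0.N2=(dead,v3)
Op 12: gossip N2<->N0 -> N2.N0=(alive,v0) N2.N1=(suspect,v1) N2.N2=(dead,v3) | N0.N0=(alive,v0) N0.N1=(suspect,v1) N0.N2=(dead,v3)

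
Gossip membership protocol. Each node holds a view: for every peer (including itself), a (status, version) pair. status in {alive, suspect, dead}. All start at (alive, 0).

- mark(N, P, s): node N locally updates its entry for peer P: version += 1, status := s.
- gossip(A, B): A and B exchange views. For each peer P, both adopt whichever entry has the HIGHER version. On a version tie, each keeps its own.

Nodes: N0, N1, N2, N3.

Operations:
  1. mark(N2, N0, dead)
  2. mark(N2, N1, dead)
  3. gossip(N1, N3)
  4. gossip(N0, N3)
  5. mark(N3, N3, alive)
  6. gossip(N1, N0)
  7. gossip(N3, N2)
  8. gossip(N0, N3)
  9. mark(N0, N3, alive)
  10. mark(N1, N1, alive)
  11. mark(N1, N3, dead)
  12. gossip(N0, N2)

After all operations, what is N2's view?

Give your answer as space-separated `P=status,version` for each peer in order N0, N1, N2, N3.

Op 1: N2 marks N0=dead -> (dead,v1)
Op 2: N2 marks N1=dead -> (dead,v1)
Op 3: gossip N1<->N3 -> N1.N0=(alive,v0) N1.N1=(alive,v0) N1.N2=(alive,v0) N1.N3=(alive,v0) | N3.N0=(alive,v0) N3.N1=(alive,v0) N3.N2=(alive,v0) N3.N3=(alive,v0)
Op 4: gossip N0<->N3 -> N0.N0=(alive,v0) N0.N1=(alive,v0) N0.N2=(alive,v0) N0.N3=(alive,v0) | N3.N0=(alive,v0) N3.N1=(alive,v0) N3.N2=(alive,v0) N3.N3=(alive,v0)
Op 5: N3 marks N3=alive -> (alive,v1)
Op 6: gossip N1<->N0 -> N1.N0=(alive,v0) N1.N1=(alive,v0) N1.N2=(alive,v0) N1.N3=(alive,v0) | N0.N0=(alive,v0) N0.N1=(alive,v0) N0.N2=(alive,v0) N0.N3=(alive,v0)
Op 7: gossip N3<->N2 -> N3.N0=(dead,v1) N3.N1=(dead,v1) N3.N2=(alive,v0) N3.N3=(alive,v1) | N2.N0=(dead,v1) N2.N1=(dead,v1) N2.N2=(alive,v0) N2.N3=(alive,v1)
Op 8: gossip N0<->N3 -> N0.N0=(dead,v1) N0.N1=(dead,v1) N0.N2=(alive,v0) N0.N3=(alive,v1) | N3.N0=(dead,v1) N3.N1=(dead,v1) N3.N2=(alive,v0) N3.N3=(alive,v1)
Op 9: N0 marks N3=alive -> (alive,v2)
Op 10: N1 marks N1=alive -> (alive,v1)
Op 11: N1 marks N3=dead -> (dead,v1)
Op 12: gossip N0<->N2 -> N0.N0=(dead,v1) N0.N1=(dead,v1) N0.N2=(alive,v0) N0.N3=(alive,v2) | N2.N0=(dead,v1) N2.N1=(dead,v1) N2.N2=(alive,v0) N2.N3=(alive,v2)

Answer: N0=dead,1 N1=dead,1 N2=alive,0 N3=alive,2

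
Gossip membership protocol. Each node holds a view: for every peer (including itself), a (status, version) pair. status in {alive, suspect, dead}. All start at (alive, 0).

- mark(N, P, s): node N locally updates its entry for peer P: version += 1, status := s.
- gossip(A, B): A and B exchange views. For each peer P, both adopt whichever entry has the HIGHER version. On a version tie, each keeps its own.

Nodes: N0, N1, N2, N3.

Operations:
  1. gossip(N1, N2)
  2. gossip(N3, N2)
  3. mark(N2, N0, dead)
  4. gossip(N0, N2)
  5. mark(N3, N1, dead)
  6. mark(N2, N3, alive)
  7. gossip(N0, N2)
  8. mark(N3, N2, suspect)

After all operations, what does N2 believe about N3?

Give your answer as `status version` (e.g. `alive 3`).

Answer: alive 1

Derivation:
Op 1: gossip N1<->N2 -> N1.N0=(alive,v0) N1.N1=(alive,v0) N1.N2=(alive,v0) N1.N3=(alive,v0) | N2.N0=(alive,v0) N2.N1=(alive,v0) N2.N2=(alive,v0) N2.N3=(alive,v0)
Op 2: gossip N3<->N2 -> N3.N0=(alive,v0) N3.N1=(alive,v0) N3.N2=(alive,v0) N3.N3=(alive,v0) | N2.N0=(alive,v0) N2.N1=(alive,v0) N2.N2=(alive,v0) N2.N3=(alive,v0)
Op 3: N2 marks N0=dead -> (dead,v1)
Op 4: gossip N0<->N2 -> N0.N0=(dead,v1) N0.N1=(alive,v0) N0.N2=(alive,v0) N0.N3=(alive,v0) | N2.N0=(dead,v1) N2.N1=(alive,v0) N2.N2=(alive,v0) N2.N3=(alive,v0)
Op 5: N3 marks N1=dead -> (dead,v1)
Op 6: N2 marks N3=alive -> (alive,v1)
Op 7: gossip N0<->N2 -> N0.N0=(dead,v1) N0.N1=(alive,v0) N0.N2=(alive,v0) N0.N3=(alive,v1) | N2.N0=(dead,v1) N2.N1=(alive,v0) N2.N2=(alive,v0) N2.N3=(alive,v1)
Op 8: N3 marks N2=suspect -> (suspect,v1)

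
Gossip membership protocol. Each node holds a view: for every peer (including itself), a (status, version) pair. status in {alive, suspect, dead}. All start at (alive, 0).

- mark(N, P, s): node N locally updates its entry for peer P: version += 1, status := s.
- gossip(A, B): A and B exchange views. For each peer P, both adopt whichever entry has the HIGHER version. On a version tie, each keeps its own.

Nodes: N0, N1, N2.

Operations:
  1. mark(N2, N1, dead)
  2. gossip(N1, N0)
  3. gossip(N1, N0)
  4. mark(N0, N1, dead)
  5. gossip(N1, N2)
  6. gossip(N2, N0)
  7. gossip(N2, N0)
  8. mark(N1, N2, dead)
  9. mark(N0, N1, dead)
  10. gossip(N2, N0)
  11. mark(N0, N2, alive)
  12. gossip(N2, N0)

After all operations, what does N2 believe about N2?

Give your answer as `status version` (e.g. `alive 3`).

Op 1: N2 marks N1=dead -> (dead,v1)
Op 2: gossip N1<->N0 -> N1.N0=(alive,v0) N1.N1=(alive,v0) N1.N2=(alive,v0) | N0.N0=(alive,v0) N0.N1=(alive,v0) N0.N2=(alive,v0)
Op 3: gossip N1<->N0 -> N1.N0=(alive,v0) N1.N1=(alive,v0) N1.N2=(alive,v0) | N0.N0=(alive,v0) N0.N1=(alive,v0) N0.N2=(alive,v0)
Op 4: N0 marks N1=dead -> (dead,v1)
Op 5: gossip N1<->N2 -> N1.N0=(alive,v0) N1.N1=(dead,v1) N1.N2=(alive,v0) | N2.N0=(alive,v0) N2.N1=(dead,v1) N2.N2=(alive,v0)
Op 6: gossip N2<->N0 -> N2.N0=(alive,v0) N2.N1=(dead,v1) N2.N2=(alive,v0) | N0.N0=(alive,v0) N0.N1=(dead,v1) N0.N2=(alive,v0)
Op 7: gossip N2<->N0 -> N2.N0=(alive,v0) N2.N1=(dead,v1) N2.N2=(alive,v0) | N0.N0=(alive,v0) N0.N1=(dead,v1) N0.N2=(alive,v0)
Op 8: N1 marks N2=dead -> (dead,v1)
Op 9: N0 marks N1=dead -> (dead,v2)
Op 10: gossip N2<->N0 -> N2.N0=(alive,v0) N2.N1=(dead,v2) N2.N2=(alive,v0) | N0.N0=(alive,v0) N0.N1=(dead,v2) N0.N2=(alive,v0)
Op 11: N0 marks N2=alive -> (alive,v1)
Op 12: gossip N2<->N0 -> N2.N0=(alive,v0) N2.N1=(dead,v2) N2.N2=(alive,v1) | N0.N0=(alive,v0) N0.N1=(dead,v2) N0.N2=(alive,v1)

Answer: alive 1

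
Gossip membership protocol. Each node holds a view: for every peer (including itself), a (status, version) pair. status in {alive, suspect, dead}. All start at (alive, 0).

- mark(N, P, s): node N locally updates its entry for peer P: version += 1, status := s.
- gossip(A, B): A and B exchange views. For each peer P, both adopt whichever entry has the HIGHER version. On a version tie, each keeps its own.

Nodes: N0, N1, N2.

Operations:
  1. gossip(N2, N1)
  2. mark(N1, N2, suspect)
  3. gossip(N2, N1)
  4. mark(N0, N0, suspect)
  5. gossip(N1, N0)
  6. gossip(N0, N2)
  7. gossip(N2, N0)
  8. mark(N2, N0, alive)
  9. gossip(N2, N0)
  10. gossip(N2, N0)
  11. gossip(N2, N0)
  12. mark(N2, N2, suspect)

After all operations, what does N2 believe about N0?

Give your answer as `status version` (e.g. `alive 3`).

Op 1: gossip N2<->N1 -> N2.N0=(alive,v0) N2.N1=(alive,v0) N2.N2=(alive,v0) | N1.N0=(alive,v0) N1.N1=(alive,v0) N1.N2=(alive,v0)
Op 2: N1 marks N2=suspect -> (suspect,v1)
Op 3: gossip N2<->N1 -> N2.N0=(alive,v0) N2.N1=(alive,v0) N2.N2=(suspect,v1) | N1.N0=(alive,v0) N1.N1=(alive,v0) N1.N2=(suspect,v1)
Op 4: N0 marks N0=suspect -> (suspect,v1)
Op 5: gossip N1<->N0 -> N1.N0=(suspect,v1) N1.N1=(alive,v0) N1.N2=(suspect,v1) | N0.N0=(suspect,v1) N0.N1=(alive,v0) N0.N2=(suspect,v1)
Op 6: gossip N0<->N2 -> N0.N0=(suspect,v1) N0.N1=(alive,v0) N0.N2=(suspect,v1) | N2.N0=(suspect,v1) N2.N1=(alive,v0) N2.N2=(suspect,v1)
Op 7: gossip N2<->N0 -> N2.N0=(suspect,v1) N2.N1=(alive,v0) N2.N2=(suspect,v1) | N0.N0=(suspect,v1) N0.N1=(alive,v0) N0.N2=(suspect,v1)
Op 8: N2 marks N0=alive -> (alive,v2)
Op 9: gossip N2<->N0 -> N2.N0=(alive,v2) N2.N1=(alive,v0) N2.N2=(suspect,v1) | N0.N0=(alive,v2) N0.N1=(alive,v0) N0.N2=(suspect,v1)
Op 10: gossip N2<->N0 -> N2.N0=(alive,v2) N2.N1=(alive,v0) N2.N2=(suspect,v1) | N0.N0=(alive,v2) N0.N1=(alive,v0) N0.N2=(suspect,v1)
Op 11: gossip N2<->N0 -> N2.N0=(alive,v2) N2.N1=(alive,v0) N2.N2=(suspect,v1) | N0.N0=(alive,v2) N0.N1=(alive,v0) N0.N2=(suspect,v1)
Op 12: N2 marks N2=suspect -> (suspect,v2)

Answer: alive 2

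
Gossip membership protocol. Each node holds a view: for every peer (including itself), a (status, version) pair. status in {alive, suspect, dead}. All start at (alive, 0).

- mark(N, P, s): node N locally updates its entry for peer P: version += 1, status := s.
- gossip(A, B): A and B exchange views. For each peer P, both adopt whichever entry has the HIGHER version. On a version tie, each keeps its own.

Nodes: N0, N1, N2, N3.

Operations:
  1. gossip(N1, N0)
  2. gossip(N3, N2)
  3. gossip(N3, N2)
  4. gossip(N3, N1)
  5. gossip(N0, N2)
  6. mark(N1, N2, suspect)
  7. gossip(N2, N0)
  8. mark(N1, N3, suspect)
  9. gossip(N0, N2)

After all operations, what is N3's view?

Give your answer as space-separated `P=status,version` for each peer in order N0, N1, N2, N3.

Op 1: gossip N1<->N0 -> N1.N0=(alive,v0) N1.N1=(alive,v0) N1.N2=(alive,v0) N1.N3=(alive,v0) | N0.N0=(alive,v0) N0.N1=(alive,v0) N0.N2=(alive,v0) N0.N3=(alive,v0)
Op 2: gossip N3<->N2 -> N3.N0=(alive,v0) N3.N1=(alive,v0) N3.N2=(alive,v0) N3.N3=(alive,v0) | N2.N0=(alive,v0) N2.N1=(alive,v0) N2.N2=(alive,v0) N2.N3=(alive,v0)
Op 3: gossip N3<->N2 -> N3.N0=(alive,v0) N3.N1=(alive,v0) N3.N2=(alive,v0) N3.N3=(alive,v0) | N2.N0=(alive,v0) N2.N1=(alive,v0) N2.N2=(alive,v0) N2.N3=(alive,v0)
Op 4: gossip N3<->N1 -> N3.N0=(alive,v0) N3.N1=(alive,v0) N3.N2=(alive,v0) N3.N3=(alive,v0) | N1.N0=(alive,v0) N1.N1=(alive,v0) N1.N2=(alive,v0) N1.N3=(alive,v0)
Op 5: gossip N0<->N2 -> N0.N0=(alive,v0) N0.N1=(alive,v0) N0.N2=(alive,v0) N0.N3=(alive,v0) | N2.N0=(alive,v0) N2.N1=(alive,v0) N2.N2=(alive,v0) N2.N3=(alive,v0)
Op 6: N1 marks N2=suspect -> (suspect,v1)
Op 7: gossip N2<->N0 -> N2.N0=(alive,v0) N2.N1=(alive,v0) N2.N2=(alive,v0) N2.N3=(alive,v0) | N0.N0=(alive,v0) N0.N1=(alive,v0) N0.N2=(alive,v0) N0.N3=(alive,v0)
Op 8: N1 marks N3=suspect -> (suspect,v1)
Op 9: gossip N0<->N2 -> N0.N0=(alive,v0) N0.N1=(alive,v0) N0.N2=(alive,v0) N0.N3=(alive,v0) | N2.N0=(alive,v0) N2.N1=(alive,v0) N2.N2=(alive,v0) N2.N3=(alive,v0)

Answer: N0=alive,0 N1=alive,0 N2=alive,0 N3=alive,0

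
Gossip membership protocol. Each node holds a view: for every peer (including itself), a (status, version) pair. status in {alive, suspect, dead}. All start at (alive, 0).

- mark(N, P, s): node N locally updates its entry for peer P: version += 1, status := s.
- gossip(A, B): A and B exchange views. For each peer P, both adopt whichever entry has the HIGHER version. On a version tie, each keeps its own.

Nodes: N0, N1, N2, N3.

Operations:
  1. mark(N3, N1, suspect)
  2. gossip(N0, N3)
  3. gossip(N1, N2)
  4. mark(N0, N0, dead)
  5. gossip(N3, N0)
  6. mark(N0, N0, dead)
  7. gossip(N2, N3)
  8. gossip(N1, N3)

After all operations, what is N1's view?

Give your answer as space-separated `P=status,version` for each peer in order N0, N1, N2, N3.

Op 1: N3 marks N1=suspect -> (suspect,v1)
Op 2: gossip N0<->N3 -> N0.N0=(alive,v0) N0.N1=(suspect,v1) N0.N2=(alive,v0) N0.N3=(alive,v0) | N3.N0=(alive,v0) N3.N1=(suspect,v1) N3.N2=(alive,v0) N3.N3=(alive,v0)
Op 3: gossip N1<->N2 -> N1.N0=(alive,v0) N1.N1=(alive,v0) N1.N2=(alive,v0) N1.N3=(alive,v0) | N2.N0=(alive,v0) N2.N1=(alive,v0) N2.N2=(alive,v0) N2.N3=(alive,v0)
Op 4: N0 marks N0=dead -> (dead,v1)
Op 5: gossip N3<->N0 -> N3.N0=(dead,v1) N3.N1=(suspect,v1) N3.N2=(alive,v0) N3.N3=(alive,v0) | N0.N0=(dead,v1) N0.N1=(suspect,v1) N0.N2=(alive,v0) N0.N3=(alive,v0)
Op 6: N0 marks N0=dead -> (dead,v2)
Op 7: gossip N2<->N3 -> N2.N0=(dead,v1) N2.N1=(suspect,v1) N2.N2=(alive,v0) N2.N3=(alive,v0) | N3.N0=(dead,v1) N3.N1=(suspect,v1) N3.N2=(alive,v0) N3.N3=(alive,v0)
Op 8: gossip N1<->N3 -> N1.N0=(dead,v1) N1.N1=(suspect,v1) N1.N2=(alive,v0) N1.N3=(alive,v0) | N3.N0=(dead,v1) N3.N1=(suspect,v1) N3.N2=(alive,v0) N3.N3=(alive,v0)

Answer: N0=dead,1 N1=suspect,1 N2=alive,0 N3=alive,0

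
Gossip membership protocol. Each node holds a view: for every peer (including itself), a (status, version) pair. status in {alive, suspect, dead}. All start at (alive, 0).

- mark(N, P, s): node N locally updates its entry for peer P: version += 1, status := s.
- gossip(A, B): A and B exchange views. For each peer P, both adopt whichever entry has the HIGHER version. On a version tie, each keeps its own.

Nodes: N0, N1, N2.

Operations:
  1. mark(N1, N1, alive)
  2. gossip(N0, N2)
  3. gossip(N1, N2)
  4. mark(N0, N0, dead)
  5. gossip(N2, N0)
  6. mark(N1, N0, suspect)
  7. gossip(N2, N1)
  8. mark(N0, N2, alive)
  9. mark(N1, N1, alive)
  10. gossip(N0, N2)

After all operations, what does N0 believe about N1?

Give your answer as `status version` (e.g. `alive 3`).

Op 1: N1 marks N1=alive -> (alive,v1)
Op 2: gossip N0<->N2 -> N0.N0=(alive,v0) N0.N1=(alive,v0) N0.N2=(alive,v0) | N2.N0=(alive,v0) N2.N1=(alive,v0) N2.N2=(alive,v0)
Op 3: gossip N1<->N2 -> N1.N0=(alive,v0) N1.N1=(alive,v1) N1.N2=(alive,v0) | N2.N0=(alive,v0) N2.N1=(alive,v1) N2.N2=(alive,v0)
Op 4: N0 marks N0=dead -> (dead,v1)
Op 5: gossip N2<->N0 -> N2.N0=(dead,v1) N2.N1=(alive,v1) N2.N2=(alive,v0) | N0.N0=(dead,v1) N0.N1=(alive,v1) N0.N2=(alive,v0)
Op 6: N1 marks N0=suspect -> (suspect,v1)
Op 7: gossip N2<->N1 -> N2.N0=(dead,v1) N2.N1=(alive,v1) N2.N2=(alive,v0) | N1.N0=(suspect,v1) N1.N1=(alive,v1) N1.N2=(alive,v0)
Op 8: N0 marks N2=alive -> (alive,v1)
Op 9: N1 marks N1=alive -> (alive,v2)
Op 10: gossip N0<->N2 -> N0.N0=(dead,v1) N0.N1=(alive,v1) N0.N2=(alive,v1) | N2.N0=(dead,v1) N2.N1=(alive,v1) N2.N2=(alive,v1)

Answer: alive 1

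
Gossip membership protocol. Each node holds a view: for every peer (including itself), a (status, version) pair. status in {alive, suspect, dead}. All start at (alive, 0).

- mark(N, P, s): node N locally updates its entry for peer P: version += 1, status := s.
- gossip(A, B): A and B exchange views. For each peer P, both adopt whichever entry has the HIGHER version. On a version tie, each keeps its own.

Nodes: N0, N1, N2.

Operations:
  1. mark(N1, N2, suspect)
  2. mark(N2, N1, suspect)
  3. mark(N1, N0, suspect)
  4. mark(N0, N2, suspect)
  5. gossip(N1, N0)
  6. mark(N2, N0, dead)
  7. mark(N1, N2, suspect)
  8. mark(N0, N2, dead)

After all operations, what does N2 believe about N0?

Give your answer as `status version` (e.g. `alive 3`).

Op 1: N1 marks N2=suspect -> (suspect,v1)
Op 2: N2 marks N1=suspect -> (suspect,v1)
Op 3: N1 marks N0=suspect -> (suspect,v1)
Op 4: N0 marks N2=suspect -> (suspect,v1)
Op 5: gossip N1<->N0 -> N1.N0=(suspect,v1) N1.N1=(alive,v0) N1.N2=(suspect,v1) | N0.N0=(suspect,v1) N0.N1=(alive,v0) N0.N2=(suspect,v1)
Op 6: N2 marks N0=dead -> (dead,v1)
Op 7: N1 marks N2=suspect -> (suspect,v2)
Op 8: N0 marks N2=dead -> (dead,v2)

Answer: dead 1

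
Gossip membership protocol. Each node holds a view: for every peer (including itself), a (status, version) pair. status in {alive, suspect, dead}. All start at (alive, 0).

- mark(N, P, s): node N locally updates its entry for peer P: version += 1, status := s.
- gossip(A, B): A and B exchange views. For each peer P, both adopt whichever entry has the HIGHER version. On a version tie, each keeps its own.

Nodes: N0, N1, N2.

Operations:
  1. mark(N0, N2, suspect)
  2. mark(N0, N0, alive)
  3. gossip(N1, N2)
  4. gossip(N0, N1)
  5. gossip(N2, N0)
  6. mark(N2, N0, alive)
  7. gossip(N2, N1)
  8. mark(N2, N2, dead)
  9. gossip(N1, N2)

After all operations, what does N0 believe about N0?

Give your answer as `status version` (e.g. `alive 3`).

Answer: alive 1

Derivation:
Op 1: N0 marks N2=suspect -> (suspect,v1)
Op 2: N0 marks N0=alive -> (alive,v1)
Op 3: gossip N1<->N2 -> N1.N0=(alive,v0) N1.N1=(alive,v0) N1.N2=(alive,v0) | N2.N0=(alive,v0) N2.N1=(alive,v0) N2.N2=(alive,v0)
Op 4: gossip N0<->N1 -> N0.N0=(alive,v1) N0.N1=(alive,v0) N0.N2=(suspect,v1) | N1.N0=(alive,v1) N1.N1=(alive,v0) N1.N2=(suspect,v1)
Op 5: gossip N2<->N0 -> N2.N0=(alive,v1) N2.N1=(alive,v0) N2.N2=(suspect,v1) | N0.N0=(alive,v1) N0.N1=(alive,v0) N0.N2=(suspect,v1)
Op 6: N2 marks N0=alive -> (alive,v2)
Op 7: gossip N2<->N1 -> N2.N0=(alive,v2) N2.N1=(alive,v0) N2.N2=(suspect,v1) | N1.N0=(alive,v2) N1.N1=(alive,v0) N1.N2=(suspect,v1)
Op 8: N2 marks N2=dead -> (dead,v2)
Op 9: gossip N1<->N2 -> N1.N0=(alive,v2) N1.N1=(alive,v0) N1.N2=(dead,v2) | N2.N0=(alive,v2) N2.N1=(alive,v0) N2.N2=(dead,v2)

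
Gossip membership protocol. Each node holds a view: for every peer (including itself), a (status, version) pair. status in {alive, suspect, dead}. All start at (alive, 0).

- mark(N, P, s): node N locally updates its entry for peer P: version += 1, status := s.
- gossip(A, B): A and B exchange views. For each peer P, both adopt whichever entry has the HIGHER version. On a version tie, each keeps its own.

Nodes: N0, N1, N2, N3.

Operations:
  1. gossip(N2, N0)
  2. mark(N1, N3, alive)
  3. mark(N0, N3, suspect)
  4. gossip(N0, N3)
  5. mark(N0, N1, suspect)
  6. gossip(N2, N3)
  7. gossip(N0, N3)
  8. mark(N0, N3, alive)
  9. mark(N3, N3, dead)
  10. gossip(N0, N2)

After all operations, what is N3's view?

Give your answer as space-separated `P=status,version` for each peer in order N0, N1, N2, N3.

Answer: N0=alive,0 N1=suspect,1 N2=alive,0 N3=dead,2

Derivation:
Op 1: gossip N2<->N0 -> N2.N0=(alive,v0) N2.N1=(alive,v0) N2.N2=(alive,v0) N2.N3=(alive,v0) | N0.N0=(alive,v0) N0.N1=(alive,v0) N0.N2=(alive,v0) N0.N3=(alive,v0)
Op 2: N1 marks N3=alive -> (alive,v1)
Op 3: N0 marks N3=suspect -> (suspect,v1)
Op 4: gossip N0<->N3 -> N0.N0=(alive,v0) N0.N1=(alive,v0) N0.N2=(alive,v0) N0.N3=(suspect,v1) | N3.N0=(alive,v0) N3.N1=(alive,v0) N3.N2=(alive,v0) N3.N3=(suspect,v1)
Op 5: N0 marks N1=suspect -> (suspect,v1)
Op 6: gossip N2<->N3 -> N2.N0=(alive,v0) N2.N1=(alive,v0) N2.N2=(alive,v0) N2.N3=(suspect,v1) | N3.N0=(alive,v0) N3.N1=(alive,v0) N3.N2=(alive,v0) N3.N3=(suspect,v1)
Op 7: gossip N0<->N3 -> N0.N0=(alive,v0) N0.N1=(suspect,v1) N0.N2=(alive,v0) N0.N3=(suspect,v1) | N3.N0=(alive,v0) N3.N1=(suspect,v1) N3.N2=(alive,v0) N3.N3=(suspect,v1)
Op 8: N0 marks N3=alive -> (alive,v2)
Op 9: N3 marks N3=dead -> (dead,v2)
Op 10: gossip N0<->N2 -> N0.N0=(alive,v0) N0.N1=(suspect,v1) N0.N2=(alive,v0) N0.N3=(alive,v2) | N2.N0=(alive,v0) N2.N1=(suspect,v1) N2.N2=(alive,v0) N2.N3=(alive,v2)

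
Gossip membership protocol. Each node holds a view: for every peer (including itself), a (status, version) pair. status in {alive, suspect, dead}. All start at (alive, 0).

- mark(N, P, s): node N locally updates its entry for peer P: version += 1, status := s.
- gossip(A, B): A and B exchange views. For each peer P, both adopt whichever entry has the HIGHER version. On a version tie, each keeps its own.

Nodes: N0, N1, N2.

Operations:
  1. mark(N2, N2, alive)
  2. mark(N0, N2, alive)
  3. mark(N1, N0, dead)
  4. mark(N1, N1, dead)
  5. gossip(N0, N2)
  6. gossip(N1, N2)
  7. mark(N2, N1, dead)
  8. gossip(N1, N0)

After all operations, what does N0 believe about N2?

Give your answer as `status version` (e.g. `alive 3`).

Answer: alive 1

Derivation:
Op 1: N2 marks N2=alive -> (alive,v1)
Op 2: N0 marks N2=alive -> (alive,v1)
Op 3: N1 marks N0=dead -> (dead,v1)
Op 4: N1 marks N1=dead -> (dead,v1)
Op 5: gossip N0<->N2 -> N0.N0=(alive,v0) N0.N1=(alive,v0) N0.N2=(alive,v1) | N2.N0=(alive,v0) N2.N1=(alive,v0) N2.N2=(alive,v1)
Op 6: gossip N1<->N2 -> N1.N0=(dead,v1) N1.N1=(dead,v1) N1.N2=(alive,v1) | N2.N0=(dead,v1) N2.N1=(dead,v1) N2.N2=(alive,v1)
Op 7: N2 marks N1=dead -> (dead,v2)
Op 8: gossip N1<->N0 -> N1.N0=(dead,v1) N1.N1=(dead,v1) N1.N2=(alive,v1) | N0.N0=(dead,v1) N0.N1=(dead,v1) N0.N2=(alive,v1)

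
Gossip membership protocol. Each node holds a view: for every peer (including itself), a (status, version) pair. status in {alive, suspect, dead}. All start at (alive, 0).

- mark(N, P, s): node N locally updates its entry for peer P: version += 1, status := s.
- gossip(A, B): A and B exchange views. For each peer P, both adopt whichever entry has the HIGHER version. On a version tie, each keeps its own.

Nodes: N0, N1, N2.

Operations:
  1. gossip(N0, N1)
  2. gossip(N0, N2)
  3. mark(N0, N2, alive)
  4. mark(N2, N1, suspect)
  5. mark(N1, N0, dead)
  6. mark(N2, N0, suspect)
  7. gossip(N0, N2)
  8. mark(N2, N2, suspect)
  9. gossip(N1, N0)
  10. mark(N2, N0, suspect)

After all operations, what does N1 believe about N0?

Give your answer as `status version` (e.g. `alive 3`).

Answer: dead 1

Derivation:
Op 1: gossip N0<->N1 -> N0.N0=(alive,v0) N0.N1=(alive,v0) N0.N2=(alive,v0) | N1.N0=(alive,v0) N1.N1=(alive,v0) N1.N2=(alive,v0)
Op 2: gossip N0<->N2 -> N0.N0=(alive,v0) N0.N1=(alive,v0) N0.N2=(alive,v0) | N2.N0=(alive,v0) N2.N1=(alive,v0) N2.N2=(alive,v0)
Op 3: N0 marks N2=alive -> (alive,v1)
Op 4: N2 marks N1=suspect -> (suspect,v1)
Op 5: N1 marks N0=dead -> (dead,v1)
Op 6: N2 marks N0=suspect -> (suspect,v1)
Op 7: gossip N0<->N2 -> N0.N0=(suspect,v1) N0.N1=(suspect,v1) N0.N2=(alive,v1) | N2.N0=(suspect,v1) N2.N1=(suspect,v1) N2.N2=(alive,v1)
Op 8: N2 marks N2=suspect -> (suspect,v2)
Op 9: gossip N1<->N0 -> N1.N0=(dead,v1) N1.N1=(suspect,v1) N1.N2=(alive,v1) | N0.N0=(suspect,v1) N0.N1=(suspect,v1) N0.N2=(alive,v1)
Op 10: N2 marks N0=suspect -> (suspect,v2)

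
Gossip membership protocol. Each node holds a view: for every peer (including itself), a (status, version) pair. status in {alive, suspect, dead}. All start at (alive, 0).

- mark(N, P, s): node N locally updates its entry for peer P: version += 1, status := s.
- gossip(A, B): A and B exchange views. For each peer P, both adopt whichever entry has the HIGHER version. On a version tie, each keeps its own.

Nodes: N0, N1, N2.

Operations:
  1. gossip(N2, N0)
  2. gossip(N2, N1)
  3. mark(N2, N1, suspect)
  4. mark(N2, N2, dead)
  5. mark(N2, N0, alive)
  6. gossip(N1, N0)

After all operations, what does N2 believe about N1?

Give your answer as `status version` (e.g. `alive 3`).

Answer: suspect 1

Derivation:
Op 1: gossip N2<->N0 -> N2.N0=(alive,v0) N2.N1=(alive,v0) N2.N2=(alive,v0) | N0.N0=(alive,v0) N0.N1=(alive,v0) N0.N2=(alive,v0)
Op 2: gossip N2<->N1 -> N2.N0=(alive,v0) N2.N1=(alive,v0) N2.N2=(alive,v0) | N1.N0=(alive,v0) N1.N1=(alive,v0) N1.N2=(alive,v0)
Op 3: N2 marks N1=suspect -> (suspect,v1)
Op 4: N2 marks N2=dead -> (dead,v1)
Op 5: N2 marks N0=alive -> (alive,v1)
Op 6: gossip N1<->N0 -> N1.N0=(alive,v0) N1.N1=(alive,v0) N1.N2=(alive,v0) | N0.N0=(alive,v0) N0.N1=(alive,v0) N0.N2=(alive,v0)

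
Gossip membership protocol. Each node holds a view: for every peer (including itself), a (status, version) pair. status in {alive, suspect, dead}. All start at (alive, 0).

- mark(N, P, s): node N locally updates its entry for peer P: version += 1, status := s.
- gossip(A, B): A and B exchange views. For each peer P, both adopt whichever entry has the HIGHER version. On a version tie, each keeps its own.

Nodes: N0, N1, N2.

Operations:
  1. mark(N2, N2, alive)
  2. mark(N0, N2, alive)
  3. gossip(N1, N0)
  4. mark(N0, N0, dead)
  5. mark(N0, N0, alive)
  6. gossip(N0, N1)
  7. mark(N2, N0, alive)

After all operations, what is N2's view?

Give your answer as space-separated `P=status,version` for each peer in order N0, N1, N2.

Answer: N0=alive,1 N1=alive,0 N2=alive,1

Derivation:
Op 1: N2 marks N2=alive -> (alive,v1)
Op 2: N0 marks N2=alive -> (alive,v1)
Op 3: gossip N1<->N0 -> N1.N0=(alive,v0) N1.N1=(alive,v0) N1.N2=(alive,v1) | N0.N0=(alive,v0) N0.N1=(alive,v0) N0.N2=(alive,v1)
Op 4: N0 marks N0=dead -> (dead,v1)
Op 5: N0 marks N0=alive -> (alive,v2)
Op 6: gossip N0<->N1 -> N0.N0=(alive,v2) N0.N1=(alive,v0) N0.N2=(alive,v1) | N1.N0=(alive,v2) N1.N1=(alive,v0) N1.N2=(alive,v1)
Op 7: N2 marks N0=alive -> (alive,v1)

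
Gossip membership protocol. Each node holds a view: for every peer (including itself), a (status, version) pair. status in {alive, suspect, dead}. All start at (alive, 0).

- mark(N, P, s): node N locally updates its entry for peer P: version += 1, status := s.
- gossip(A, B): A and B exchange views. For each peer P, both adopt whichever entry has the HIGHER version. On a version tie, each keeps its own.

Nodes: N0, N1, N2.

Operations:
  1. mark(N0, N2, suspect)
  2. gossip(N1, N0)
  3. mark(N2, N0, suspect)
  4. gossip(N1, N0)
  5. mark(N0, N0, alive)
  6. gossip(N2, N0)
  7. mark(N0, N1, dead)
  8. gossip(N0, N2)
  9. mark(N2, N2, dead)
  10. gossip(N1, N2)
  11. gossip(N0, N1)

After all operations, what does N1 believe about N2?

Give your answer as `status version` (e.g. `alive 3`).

Op 1: N0 marks N2=suspect -> (suspect,v1)
Op 2: gossip N1<->N0 -> N1.N0=(alive,v0) N1.N1=(alive,v0) N1.N2=(suspect,v1) | N0.N0=(alive,v0) N0.N1=(alive,v0) N0.N2=(suspect,v1)
Op 3: N2 marks N0=suspect -> (suspect,v1)
Op 4: gossip N1<->N0 -> N1.N0=(alive,v0) N1.N1=(alive,v0) N1.N2=(suspect,v1) | N0.N0=(alive,v0) N0.N1=(alive,v0) N0.N2=(suspect,v1)
Op 5: N0 marks N0=alive -> (alive,v1)
Op 6: gossip N2<->N0 -> N2.N0=(suspect,v1) N2.N1=(alive,v0) N2.N2=(suspect,v1) | N0.N0=(alive,v1) N0.N1=(alive,v0) N0.N2=(suspect,v1)
Op 7: N0 marks N1=dead -> (dead,v1)
Op 8: gossip N0<->N2 -> N0.N0=(alive,v1) N0.N1=(dead,v1) N0.N2=(suspect,v1) | N2.N0=(suspect,v1) N2.N1=(dead,v1) N2.N2=(suspect,v1)
Op 9: N2 marks N2=dead -> (dead,v2)
Op 10: gossip N1<->N2 -> N1.N0=(suspect,v1) N1.N1=(dead,v1) N1.N2=(dead,v2) | N2.N0=(suspect,v1) N2.N1=(dead,v1) N2.N2=(dead,v2)
Op 11: gossip N0<->N1 -> N0.N0=(alive,v1) N0.N1=(dead,v1) N0.N2=(dead,v2) | N1.N0=(suspect,v1) N1.N1=(dead,v1) N1.N2=(dead,v2)

Answer: dead 2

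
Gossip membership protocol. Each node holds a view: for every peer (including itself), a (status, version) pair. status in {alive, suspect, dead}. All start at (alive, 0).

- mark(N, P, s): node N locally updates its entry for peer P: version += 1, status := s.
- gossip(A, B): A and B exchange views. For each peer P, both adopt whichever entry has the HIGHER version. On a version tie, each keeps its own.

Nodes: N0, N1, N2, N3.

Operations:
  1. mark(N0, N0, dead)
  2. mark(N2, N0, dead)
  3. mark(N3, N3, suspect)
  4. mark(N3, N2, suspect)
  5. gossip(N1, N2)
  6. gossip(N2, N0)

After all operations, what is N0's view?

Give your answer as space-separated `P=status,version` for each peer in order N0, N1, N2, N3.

Op 1: N0 marks N0=dead -> (dead,v1)
Op 2: N2 marks N0=dead -> (dead,v1)
Op 3: N3 marks N3=suspect -> (suspect,v1)
Op 4: N3 marks N2=suspect -> (suspect,v1)
Op 5: gossip N1<->N2 -> N1.N0=(dead,v1) N1.N1=(alive,v0) N1.N2=(alive,v0) N1.N3=(alive,v0) | N2.N0=(dead,v1) N2.N1=(alive,v0) N2.N2=(alive,v0) N2.N3=(alive,v0)
Op 6: gossip N2<->N0 -> N2.N0=(dead,v1) N2.N1=(alive,v0) N2.N2=(alive,v0) N2.N3=(alive,v0) | N0.N0=(dead,v1) N0.N1=(alive,v0) N0.N2=(alive,v0) N0.N3=(alive,v0)

Answer: N0=dead,1 N1=alive,0 N2=alive,0 N3=alive,0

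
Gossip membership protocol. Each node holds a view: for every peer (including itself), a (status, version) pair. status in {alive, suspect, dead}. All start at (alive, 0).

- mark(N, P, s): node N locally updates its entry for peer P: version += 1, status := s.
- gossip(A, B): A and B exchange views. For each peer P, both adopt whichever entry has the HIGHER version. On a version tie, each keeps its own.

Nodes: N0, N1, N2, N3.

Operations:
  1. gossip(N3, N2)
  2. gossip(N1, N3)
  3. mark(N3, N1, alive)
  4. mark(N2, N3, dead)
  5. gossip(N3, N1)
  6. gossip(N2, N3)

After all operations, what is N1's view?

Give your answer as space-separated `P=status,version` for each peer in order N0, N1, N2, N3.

Op 1: gossip N3<->N2 -> N3.N0=(alive,v0) N3.N1=(alive,v0) N3.N2=(alive,v0) N3.N3=(alive,v0) | N2.N0=(alive,v0) N2.N1=(alive,v0) N2.N2=(alive,v0) N2.N3=(alive,v0)
Op 2: gossip N1<->N3 -> N1.N0=(alive,v0) N1.N1=(alive,v0) N1.N2=(alive,v0) N1.N3=(alive,v0) | N3.N0=(alive,v0) N3.N1=(alive,v0) N3.N2=(alive,v0) N3.N3=(alive,v0)
Op 3: N3 marks N1=alive -> (alive,v1)
Op 4: N2 marks N3=dead -> (dead,v1)
Op 5: gossip N3<->N1 -> N3.N0=(alive,v0) N3.N1=(alive,v1) N3.N2=(alive,v0) N3.N3=(alive,v0) | N1.N0=(alive,v0) N1.N1=(alive,v1) N1.N2=(alive,v0) N1.N3=(alive,v0)
Op 6: gossip N2<->N3 -> N2.N0=(alive,v0) N2.N1=(alive,v1) N2.N2=(alive,v0) N2.N3=(dead,v1) | N3.N0=(alive,v0) N3.N1=(alive,v1) N3.N2=(alive,v0) N3.N3=(dead,v1)

Answer: N0=alive,0 N1=alive,1 N2=alive,0 N3=alive,0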